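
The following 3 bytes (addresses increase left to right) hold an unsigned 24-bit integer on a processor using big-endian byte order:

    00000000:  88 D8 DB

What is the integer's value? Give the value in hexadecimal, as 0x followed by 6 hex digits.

In big-endian order the high byte comes first in memory.
The bytes are already most-significant first: 0x88D8DB.

0x88D8DB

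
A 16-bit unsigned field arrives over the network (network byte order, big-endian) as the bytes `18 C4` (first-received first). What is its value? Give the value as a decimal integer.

6340

Big-endian stores the most-significant byte at the lowest address.
The bytes are already most-significant first: 0x18C4.
0x18C4 = 6340.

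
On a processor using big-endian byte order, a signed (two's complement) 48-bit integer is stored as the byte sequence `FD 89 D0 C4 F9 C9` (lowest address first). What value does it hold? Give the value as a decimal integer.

In big-endian order the high byte comes first in memory.
The bytes are already most-significant first: 0xFD89D0C4F9C9.
Top bit is set, so as a signed 48-bit value this is 0xFD89D0C4F9C9 − 2^48 = -2706621793847.

-2706621793847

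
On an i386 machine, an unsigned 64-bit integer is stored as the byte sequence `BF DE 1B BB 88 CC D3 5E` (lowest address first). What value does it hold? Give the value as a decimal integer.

6833029947277958847

Little-endian stores the least-significant byte at the lowest address.
Reassemble most-significant byte first: 5E D3 CC 88 BB 1B DE BF → 0x5ED3CC88BB1BDEBF.
0x5ED3CC88BB1BDEBF = 6833029947277958847.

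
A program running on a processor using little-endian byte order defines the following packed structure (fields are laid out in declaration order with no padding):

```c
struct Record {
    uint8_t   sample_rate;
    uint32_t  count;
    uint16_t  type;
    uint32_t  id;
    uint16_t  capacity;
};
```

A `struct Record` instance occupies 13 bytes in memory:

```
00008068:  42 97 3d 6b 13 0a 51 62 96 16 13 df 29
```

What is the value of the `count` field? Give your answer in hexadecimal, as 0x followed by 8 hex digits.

`count` follows `sample_rate` (1 byte), so it starts at byte offset 1 and occupies 4 bytes.
Bytes at offsets 1..4: 97 3D 6B 13.
In little-endian order the low byte comes first in memory.
Reassemble most-significant byte first: 13 6B 3D 97 → 0x136B3D97.

0x136B3D97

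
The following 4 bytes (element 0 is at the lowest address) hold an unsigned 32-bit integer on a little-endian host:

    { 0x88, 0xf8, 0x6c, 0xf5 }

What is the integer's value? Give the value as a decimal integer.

Little-endian: lowest address holds the least-significant byte.
Reassemble most-significant byte first: F5 6C F8 88 → 0xF56CF888.
0xF56CF888 = 4117559432.

4117559432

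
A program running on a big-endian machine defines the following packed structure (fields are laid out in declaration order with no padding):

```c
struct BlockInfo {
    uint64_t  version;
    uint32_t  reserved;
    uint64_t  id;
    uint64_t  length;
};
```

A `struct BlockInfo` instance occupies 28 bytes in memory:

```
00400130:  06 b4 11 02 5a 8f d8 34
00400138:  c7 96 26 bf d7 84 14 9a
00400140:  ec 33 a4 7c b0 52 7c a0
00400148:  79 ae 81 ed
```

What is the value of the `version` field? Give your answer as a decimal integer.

483029761842468916

`version` is the first field, at byte offset 0, occupying 8 bytes.
Bytes at offsets 0..7: 06 B4 11 02 5A 8F D8 34.
Big-endian: lowest address holds the most-significant byte.
The bytes are already most-significant first: 0x06B411025A8FD834.
0x06B411025A8FD834 = 483029761842468916.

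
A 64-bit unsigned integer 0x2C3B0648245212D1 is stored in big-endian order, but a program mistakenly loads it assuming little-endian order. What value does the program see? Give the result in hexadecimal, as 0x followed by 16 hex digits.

Stored big-endian, the bytes at ascending addresses are 2C 3B 06 48 24 52 12 D1.
Read back as little-endian, the first byte is least significant, giving 0xD112522448063B2C.

0xD112522448063B2C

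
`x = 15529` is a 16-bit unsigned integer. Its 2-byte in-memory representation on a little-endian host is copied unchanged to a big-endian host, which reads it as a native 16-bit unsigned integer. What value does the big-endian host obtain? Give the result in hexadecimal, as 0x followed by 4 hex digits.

15529 in 16-bit hexadecimal is 0x3CA9.
Stored little-endian, the bytes at ascending addresses are A9 3C.
Read back as big-endian, the last byte is least significant, giving 0xA93C.

0xA93C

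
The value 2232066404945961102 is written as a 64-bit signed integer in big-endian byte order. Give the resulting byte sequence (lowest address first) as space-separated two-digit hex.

2232066404945961102 in hexadecimal, padded to 64 bits, is 0x1EF9E491BDE3208E.
Split into bytes (most-significant first): 1E F9 E4 91 BD E3 20 8E.
Big-endian stores the most-significant byte at the lowest address.
So the memory order matches the most-significant-first order: 1E F9 E4 91 BD E3 20 8E.

1E F9 E4 91 BD E3 20 8E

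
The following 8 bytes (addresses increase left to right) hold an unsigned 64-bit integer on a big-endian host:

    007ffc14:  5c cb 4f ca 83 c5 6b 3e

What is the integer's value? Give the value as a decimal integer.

6686525802974374718

Big-endian stores the most-significant byte at the lowest address.
The bytes are already most-significant first: 0x5CCB4FCA83C56B3E.
0x5CCB4FCA83C56B3E = 6686525802974374718.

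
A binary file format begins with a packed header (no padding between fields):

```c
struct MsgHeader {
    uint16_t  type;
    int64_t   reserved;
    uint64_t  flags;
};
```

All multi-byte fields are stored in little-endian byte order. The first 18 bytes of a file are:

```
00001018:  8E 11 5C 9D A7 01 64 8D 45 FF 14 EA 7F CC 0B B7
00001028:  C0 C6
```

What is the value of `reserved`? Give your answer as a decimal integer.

`reserved` follows `type` (2 bytes), so it starts at byte offset 2 and occupies 8 bytes.
Bytes at offsets 2..9: 5C 9D A7 01 64 8D 45 FF.
Little-endian: lowest address holds the least-significant byte.
Reassemble most-significant byte first: FF 45 8D 64 01 A7 9D 5C → 0xFF458D6401A79D5C.
Top bit is set, so as a signed 64-bit value this is 0xFF458D6401A79D5C − 2^64 = -52480359980884644.

-52480359980884644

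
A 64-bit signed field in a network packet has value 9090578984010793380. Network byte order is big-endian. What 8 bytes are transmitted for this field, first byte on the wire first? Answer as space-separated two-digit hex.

9090578984010793380 in hexadecimal, padded to 64 bits, is 0x7E28396C089841A4.
Split into bytes (most-significant first): 7E 28 39 6C 08 98 41 A4.
In big-endian order the high byte comes first in memory.
So the memory order matches the most-significant-first order: 7E 28 39 6C 08 98 41 A4.

7E 28 39 6C 08 98 41 A4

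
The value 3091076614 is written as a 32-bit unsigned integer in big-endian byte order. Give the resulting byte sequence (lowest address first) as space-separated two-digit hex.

B8 3E 16 06

3091076614 in hexadecimal, padded to 32 bits, is 0xB83E1606.
Split into bytes (most-significant first): B8 3E 16 06.
In big-endian order the high byte comes first in memory.
So the memory order matches the most-significant-first order: B8 3E 16 06.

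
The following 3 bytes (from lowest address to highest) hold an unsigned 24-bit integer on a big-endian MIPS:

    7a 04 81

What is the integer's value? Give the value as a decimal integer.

Big-endian: lowest address holds the most-significant byte.
The bytes are already most-significant first: 0x7A0481.
0x7A0481 = 7996545.

7996545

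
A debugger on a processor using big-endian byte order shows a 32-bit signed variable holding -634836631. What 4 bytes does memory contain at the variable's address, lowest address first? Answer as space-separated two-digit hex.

Two's complement of -634836631 in 32 bits: 634836631 = 0x25D6D697; invert → 0xDA292968; add 1 → 0xDA292969.
Split into bytes (most-significant first): DA 29 29 69.
Big-endian: lowest address holds the most-significant byte.
So the memory order matches the most-significant-first order: DA 29 29 69.

DA 29 29 69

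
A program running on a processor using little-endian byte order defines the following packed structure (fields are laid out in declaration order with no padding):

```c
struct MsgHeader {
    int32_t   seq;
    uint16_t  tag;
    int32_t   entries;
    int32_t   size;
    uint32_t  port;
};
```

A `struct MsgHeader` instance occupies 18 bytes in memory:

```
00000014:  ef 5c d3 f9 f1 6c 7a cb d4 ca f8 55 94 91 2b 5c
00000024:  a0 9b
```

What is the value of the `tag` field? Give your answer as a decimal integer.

27889

`tag` follows `seq` (4 bytes), so it starts at byte offset 4 and occupies 2 bytes.
Bytes at offsets 4..5: F1 6C.
In little-endian order the low byte comes first in memory.
Reassemble most-significant byte first: 6C F1 → 0x6CF1.
0x6CF1 = 27889.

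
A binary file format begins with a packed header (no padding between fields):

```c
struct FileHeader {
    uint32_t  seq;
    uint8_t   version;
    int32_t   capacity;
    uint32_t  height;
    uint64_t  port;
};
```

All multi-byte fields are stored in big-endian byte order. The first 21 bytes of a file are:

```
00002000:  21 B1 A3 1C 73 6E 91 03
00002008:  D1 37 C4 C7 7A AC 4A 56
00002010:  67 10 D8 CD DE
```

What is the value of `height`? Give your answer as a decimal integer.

`height` follows `seq` (4 B), `version` (1 B), `capacity` (4 B), so it starts at offset 4 + 1 + 4 = 9 and occupies 4 bytes.
Bytes at offsets 9..12: 37 C4 C7 7A.
Big-endian: lowest address holds the most-significant byte.
The bytes are already most-significant first: 0x37C4C77A.
0x37C4C77A = 935643002.

935643002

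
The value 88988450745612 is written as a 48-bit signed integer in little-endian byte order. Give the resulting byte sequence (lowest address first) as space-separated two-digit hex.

0C ED FE 3C EF 50

88988450745612 in hexadecimal, padded to 48 bits, is 0x50EF3CFEED0C.
Split into bytes (most-significant first): 50 EF 3C FE ED 0C.
In little-endian order the low byte comes first in memory.
So at ascending addresses the bytes are 0C ED FE 3C EF 50.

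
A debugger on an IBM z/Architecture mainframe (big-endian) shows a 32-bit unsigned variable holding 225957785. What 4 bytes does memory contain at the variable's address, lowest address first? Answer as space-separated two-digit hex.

0D 77 D7 99

225957785 in hexadecimal, padded to 32 bits, is 0x0D77D799.
Split into bytes (most-significant first): 0D 77 D7 99.
Big-endian: lowest address holds the most-significant byte.
So the memory order matches the most-significant-first order: 0D 77 D7 99.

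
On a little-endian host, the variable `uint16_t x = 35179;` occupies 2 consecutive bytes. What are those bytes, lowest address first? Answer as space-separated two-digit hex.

6B 89

35179 in hexadecimal, padded to 16 bits, is 0x896B.
Split into bytes (most-significant first): 89 6B.
Little-endian: lowest address holds the least-significant byte.
So at ascending addresses the bytes are 6B 89.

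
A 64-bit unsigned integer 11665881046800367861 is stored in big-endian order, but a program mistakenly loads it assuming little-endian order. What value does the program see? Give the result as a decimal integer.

17690279979319420321

11665881046800367861 in 64-bit hexadecimal is 0xA1E58900EA7F80F5.
Stored big-endian, the bytes at ascending addresses are A1 E5 89 00 EA 7F 80 F5.
Read back as little-endian, the first byte is least significant, giving 0xF5807FEA0089E5A1.
0xF5807FEA0089E5A1 = 17690279979319420321.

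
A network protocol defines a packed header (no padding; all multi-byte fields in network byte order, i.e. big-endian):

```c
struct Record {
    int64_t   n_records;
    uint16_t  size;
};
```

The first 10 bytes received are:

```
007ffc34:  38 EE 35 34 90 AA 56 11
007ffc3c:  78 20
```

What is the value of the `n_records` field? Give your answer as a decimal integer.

4102274810462754321

`n_records` is the first field, at byte offset 0, occupying 8 bytes.
Bytes at offsets 0..7: 38 EE 35 34 90 AA 56 11.
In big-endian order the high byte comes first in memory.
The bytes are already most-significant first: 0x38EE353490AA5611.
0x38EE353490AA5611 = 4102274810462754321.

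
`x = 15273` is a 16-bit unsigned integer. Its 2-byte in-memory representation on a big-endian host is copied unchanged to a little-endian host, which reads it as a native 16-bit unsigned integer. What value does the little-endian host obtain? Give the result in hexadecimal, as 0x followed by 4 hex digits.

15273 in 16-bit hexadecimal is 0x3BA9.
Stored big-endian, the bytes at ascending addresses are 3B A9.
Read back as little-endian, the first byte is least significant, giving 0xA93B.

0xA93B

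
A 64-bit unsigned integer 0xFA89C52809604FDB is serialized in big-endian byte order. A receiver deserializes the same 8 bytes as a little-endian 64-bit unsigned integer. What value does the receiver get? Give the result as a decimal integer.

15802955209921366522

Stored big-endian, the bytes at ascending addresses are FA 89 C5 28 09 60 4F DB.
Read back as little-endian, the first byte is least significant, giving 0xDB4F600928C589FA.
0xDB4F600928C589FA = 15802955209921366522.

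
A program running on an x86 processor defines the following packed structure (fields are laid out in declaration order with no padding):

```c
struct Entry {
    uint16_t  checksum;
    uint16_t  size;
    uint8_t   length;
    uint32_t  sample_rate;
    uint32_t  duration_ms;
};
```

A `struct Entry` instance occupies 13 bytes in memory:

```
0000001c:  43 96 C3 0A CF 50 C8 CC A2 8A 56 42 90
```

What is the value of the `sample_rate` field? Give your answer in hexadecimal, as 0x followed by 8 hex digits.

`sample_rate` follows `checksum` (2 B), `size` (2 B), `length` (1 B), so it starts at offset 2 + 2 + 1 = 5 and occupies 4 bytes.
Bytes at offsets 5..8: 50 C8 CC A2.
In little-endian order the low byte comes first in memory.
Reassemble most-significant byte first: A2 CC C8 50 → 0xA2CCC850.

0xA2CCC850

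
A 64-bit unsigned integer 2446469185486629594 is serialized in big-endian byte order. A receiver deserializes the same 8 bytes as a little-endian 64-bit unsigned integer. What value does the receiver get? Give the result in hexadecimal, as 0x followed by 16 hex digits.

2446469185486629594 in 64-bit hexadecimal is 0x21F39AC322DEAADA.
Stored big-endian, the bytes at ascending addresses are 21 F3 9A C3 22 DE AA DA.
Read back as little-endian, the first byte is least significant, giving 0xDAAADE22C39AF321.

0xDAAADE22C39AF321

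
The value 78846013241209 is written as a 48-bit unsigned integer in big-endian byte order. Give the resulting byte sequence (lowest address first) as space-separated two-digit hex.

47 B5 C4 9C 77 79

78846013241209 in hexadecimal, padded to 48 bits, is 0x47B5C49C7779.
Split into bytes (most-significant first): 47 B5 C4 9C 77 79.
In big-endian order the high byte comes first in memory.
So the memory order matches the most-significant-first order: 47 B5 C4 9C 77 79.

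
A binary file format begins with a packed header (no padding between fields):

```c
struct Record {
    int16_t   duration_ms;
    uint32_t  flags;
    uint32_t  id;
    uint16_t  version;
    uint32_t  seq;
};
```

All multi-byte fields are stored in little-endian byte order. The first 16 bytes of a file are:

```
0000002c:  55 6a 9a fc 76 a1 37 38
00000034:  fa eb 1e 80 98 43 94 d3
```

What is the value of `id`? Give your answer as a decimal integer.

3959044151

`id` follows `duration_ms` (2 B), `flags` (4 B), so it starts at offset 2 + 4 = 6 and occupies 4 bytes.
Bytes at offsets 6..9: 37 38 FA EB.
Little-endian stores the least-significant byte at the lowest address.
Reassemble most-significant byte first: EB FA 38 37 → 0xEBFA3837.
0xEBFA3837 = 3959044151.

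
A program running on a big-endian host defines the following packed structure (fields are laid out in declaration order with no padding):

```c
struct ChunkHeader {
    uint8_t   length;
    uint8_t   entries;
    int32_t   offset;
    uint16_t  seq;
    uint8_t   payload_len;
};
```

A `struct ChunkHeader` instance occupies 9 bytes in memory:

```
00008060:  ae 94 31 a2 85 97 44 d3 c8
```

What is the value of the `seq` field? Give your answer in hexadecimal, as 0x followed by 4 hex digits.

`seq` follows `length` (1 B), `entries` (1 B), `offset` (4 B), so it starts at offset 1 + 1 + 4 = 6 and occupies 2 bytes.
Bytes at offsets 6..7: 44 D3.
In big-endian order the high byte comes first in memory.
The bytes are already most-significant first: 0x44D3.

0x44D3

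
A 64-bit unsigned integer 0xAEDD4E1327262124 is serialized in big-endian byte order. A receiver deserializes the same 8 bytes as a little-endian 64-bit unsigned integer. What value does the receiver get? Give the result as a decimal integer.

Stored big-endian, the bytes at ascending addresses are AE DD 4E 13 27 26 21 24.
Read back as little-endian, the first byte is least significant, giving 0x24212627134EDDAE.
0x24212627134EDDAE = 2603404008866373038.

2603404008866373038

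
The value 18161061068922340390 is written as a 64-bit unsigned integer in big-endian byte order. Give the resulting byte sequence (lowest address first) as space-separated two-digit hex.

FC 09 0C D2 1D 4A C4 26

18161061068922340390 in hexadecimal, padded to 64 bits, is 0xFC090CD21D4AC426.
Split into bytes (most-significant first): FC 09 0C D2 1D 4A C4 26.
Big-endian: lowest address holds the most-significant byte.
So the memory order matches the most-significant-first order: FC 09 0C D2 1D 4A C4 26.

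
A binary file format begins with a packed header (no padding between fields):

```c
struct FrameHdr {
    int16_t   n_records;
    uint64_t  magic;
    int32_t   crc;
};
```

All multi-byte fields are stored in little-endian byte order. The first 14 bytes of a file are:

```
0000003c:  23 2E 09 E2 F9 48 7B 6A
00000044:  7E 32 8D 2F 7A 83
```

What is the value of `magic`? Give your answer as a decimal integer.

3638462626699797001

`magic` follows `n_records` (2 bytes), so it starts at byte offset 2 and occupies 8 bytes.
Bytes at offsets 2..9: 09 E2 F9 48 7B 6A 7E 32.
Little-endian stores the least-significant byte at the lowest address.
Reassemble most-significant byte first: 32 7E 6A 7B 48 F9 E2 09 → 0x327E6A7B48F9E209.
0x327E6A7B48F9E209 = 3638462626699797001.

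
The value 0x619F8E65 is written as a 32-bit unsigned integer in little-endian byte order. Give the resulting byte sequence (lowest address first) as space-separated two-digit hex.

Split into bytes (most-significant first): 61 9F 8E 65.
Little-endian stores the least-significant byte at the lowest address.
So at ascending addresses the bytes are 65 8E 9F 61.

65 8E 9F 61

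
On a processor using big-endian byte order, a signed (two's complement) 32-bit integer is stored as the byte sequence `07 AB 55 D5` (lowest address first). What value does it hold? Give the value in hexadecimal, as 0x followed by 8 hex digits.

Big-endian stores the most-significant byte at the lowest address.
The bytes are already most-significant first: 0x07AB55D5.

0x07AB55D5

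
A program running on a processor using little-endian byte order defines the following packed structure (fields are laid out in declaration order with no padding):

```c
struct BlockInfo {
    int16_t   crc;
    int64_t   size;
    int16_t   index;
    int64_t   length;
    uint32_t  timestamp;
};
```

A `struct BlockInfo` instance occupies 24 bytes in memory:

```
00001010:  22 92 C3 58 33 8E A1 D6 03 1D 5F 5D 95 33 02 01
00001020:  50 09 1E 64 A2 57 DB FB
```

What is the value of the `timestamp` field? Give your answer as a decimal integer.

4225456034

`timestamp` follows `crc` (2 B), `size` (8 B), `index` (2 B), `length` (8 B), so it starts at offset 2 + 8 + 2 + 8 = 20 and occupies 4 bytes.
Bytes at offsets 20..23: A2 57 DB FB.
Little-endian stores the least-significant byte at the lowest address.
Reassemble most-significant byte first: FB DB 57 A2 → 0xFBDB57A2.
0xFBDB57A2 = 4225456034.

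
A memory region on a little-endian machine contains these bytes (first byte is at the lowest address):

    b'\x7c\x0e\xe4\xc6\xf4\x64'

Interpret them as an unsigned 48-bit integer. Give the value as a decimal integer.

111002471632508

In little-endian order the low byte comes first in memory.
Reassemble most-significant byte first: 64 F4 C6 E4 0E 7C → 0x64F4C6E40E7C.
0x64F4C6E40E7C = 111002471632508.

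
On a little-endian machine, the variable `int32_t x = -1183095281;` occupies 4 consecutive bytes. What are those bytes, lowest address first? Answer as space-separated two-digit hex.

Two's complement of -1183095281 in 32 bits: 1183095281 = 0x468499F1; invert → 0xB97B660E; add 1 → 0xB97B660F.
Split into bytes (most-significant first): B9 7B 66 0F.
Little-endian stores the least-significant byte at the lowest address.
So at ascending addresses the bytes are 0F 66 7B B9.

0F 66 7B B9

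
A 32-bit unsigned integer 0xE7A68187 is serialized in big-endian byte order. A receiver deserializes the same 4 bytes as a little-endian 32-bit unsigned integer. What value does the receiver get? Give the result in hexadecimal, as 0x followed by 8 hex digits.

0x8781A6E7

Stored big-endian, the bytes at ascending addresses are E7 A6 81 87.
Read back as little-endian, the first byte is least significant, giving 0x8781A6E7.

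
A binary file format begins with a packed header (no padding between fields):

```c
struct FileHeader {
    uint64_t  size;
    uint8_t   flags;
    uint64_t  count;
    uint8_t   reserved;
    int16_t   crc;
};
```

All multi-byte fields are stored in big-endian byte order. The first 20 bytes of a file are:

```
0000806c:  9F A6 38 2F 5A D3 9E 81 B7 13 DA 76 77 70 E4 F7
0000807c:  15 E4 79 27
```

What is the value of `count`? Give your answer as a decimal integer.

1430586087010793237

`count` follows `size` (8 B), `flags` (1 B), so it starts at offset 8 + 1 = 9 and occupies 8 bytes.
Bytes at offsets 9..16: 13 DA 76 77 70 E4 F7 15.
Big-endian stores the most-significant byte at the lowest address.
The bytes are already most-significant first: 0x13DA767770E4F715.
0x13DA767770E4F715 = 1430586087010793237.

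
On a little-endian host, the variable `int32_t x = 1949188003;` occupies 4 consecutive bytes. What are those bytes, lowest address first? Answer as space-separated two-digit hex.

A3 3F 2E 74

1949188003 in hexadecimal, padded to 32 bits, is 0x742E3FA3.
Split into bytes (most-significant first): 74 2E 3F A3.
Little-endian stores the least-significant byte at the lowest address.
So at ascending addresses the bytes are A3 3F 2E 74.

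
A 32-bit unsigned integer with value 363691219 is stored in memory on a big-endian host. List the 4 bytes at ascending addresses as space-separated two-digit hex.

15 AD 7C D3

363691219 in hexadecimal, padded to 32 bits, is 0x15AD7CD3.
Split into bytes (most-significant first): 15 AD 7C D3.
In big-endian order the high byte comes first in memory.
So the memory order matches the most-significant-first order: 15 AD 7C D3.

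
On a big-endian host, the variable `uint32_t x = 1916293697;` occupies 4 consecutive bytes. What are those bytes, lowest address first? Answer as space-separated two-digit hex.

72 38 52 41

1916293697 in hexadecimal, padded to 32 bits, is 0x72385241.
Split into bytes (most-significant first): 72 38 52 41.
Big-endian stores the most-significant byte at the lowest address.
So the memory order matches the most-significant-first order: 72 38 52 41.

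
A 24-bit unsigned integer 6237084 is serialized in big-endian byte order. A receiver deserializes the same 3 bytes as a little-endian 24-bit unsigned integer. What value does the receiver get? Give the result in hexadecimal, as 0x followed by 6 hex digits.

6237084 in 24-bit hexadecimal is 0x5F2B9C.
Stored big-endian, the bytes at ascending addresses are 5F 2B 9C.
Read back as little-endian, the first byte is least significant, giving 0x9C2B5F.

0x9C2B5F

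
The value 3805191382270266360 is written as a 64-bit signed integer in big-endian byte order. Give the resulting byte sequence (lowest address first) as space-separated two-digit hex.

3805191382270266360 in hexadecimal, padded to 64 bits, is 0x34CEC166C298CBF8.
Split into bytes (most-significant first): 34 CE C1 66 C2 98 CB F8.
Big-endian stores the most-significant byte at the lowest address.
So the memory order matches the most-significant-first order: 34 CE C1 66 C2 98 CB F8.

34 CE C1 66 C2 98 CB F8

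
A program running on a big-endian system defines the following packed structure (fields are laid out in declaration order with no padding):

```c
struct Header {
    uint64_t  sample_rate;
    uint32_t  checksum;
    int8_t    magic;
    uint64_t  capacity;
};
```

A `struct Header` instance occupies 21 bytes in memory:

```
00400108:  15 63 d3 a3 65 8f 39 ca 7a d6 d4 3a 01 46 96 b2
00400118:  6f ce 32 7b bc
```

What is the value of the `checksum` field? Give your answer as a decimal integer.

2060899386

`checksum` follows `sample_rate` (8 bytes), so it starts at byte offset 8 and occupies 4 bytes.
Bytes at offsets 8..11: 7A D6 D4 3A.
Big-endian stores the most-significant byte at the lowest address.
The bytes are already most-significant first: 0x7AD6D43A.
0x7AD6D43A = 2060899386.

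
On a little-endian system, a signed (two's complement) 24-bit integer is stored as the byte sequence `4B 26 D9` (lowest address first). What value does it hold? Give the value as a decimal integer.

-2546101

In little-endian order the low byte comes first in memory.
Reassemble most-significant byte first: D9 26 4B → 0xD9264B.
Top bit is set, so as a signed 24-bit value this is 0xD9264B − 2^24 = -2546101.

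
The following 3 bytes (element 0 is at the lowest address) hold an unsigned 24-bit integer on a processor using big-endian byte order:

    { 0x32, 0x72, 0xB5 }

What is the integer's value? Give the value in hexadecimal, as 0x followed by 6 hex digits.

Big-endian: lowest address holds the most-significant byte.
The bytes are already most-significant first: 0x3272B5.

0x3272B5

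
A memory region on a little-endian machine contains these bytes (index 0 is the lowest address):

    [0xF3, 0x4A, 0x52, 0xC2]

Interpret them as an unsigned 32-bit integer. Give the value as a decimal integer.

3260173043

Little-endian: lowest address holds the least-significant byte.
Reassemble most-significant byte first: C2 52 4A F3 → 0xC2524AF3.
0xC2524AF3 = 3260173043.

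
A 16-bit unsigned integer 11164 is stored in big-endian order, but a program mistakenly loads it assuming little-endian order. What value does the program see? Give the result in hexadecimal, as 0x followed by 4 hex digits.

0x9C2B

11164 in 16-bit hexadecimal is 0x2B9C.
Stored big-endian, the bytes at ascending addresses are 2B 9C.
Read back as little-endian, the first byte is least significant, giving 0x9C2B.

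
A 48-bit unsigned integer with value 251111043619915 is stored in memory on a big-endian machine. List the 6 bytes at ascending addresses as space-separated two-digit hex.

251111043619915 in hexadecimal, padded to 48 bits, is 0xE462588DDC4B.
Split into bytes (most-significant first): E4 62 58 8D DC 4B.
Big-endian stores the most-significant byte at the lowest address.
So the memory order matches the most-significant-first order: E4 62 58 8D DC 4B.

E4 62 58 8D DC 4B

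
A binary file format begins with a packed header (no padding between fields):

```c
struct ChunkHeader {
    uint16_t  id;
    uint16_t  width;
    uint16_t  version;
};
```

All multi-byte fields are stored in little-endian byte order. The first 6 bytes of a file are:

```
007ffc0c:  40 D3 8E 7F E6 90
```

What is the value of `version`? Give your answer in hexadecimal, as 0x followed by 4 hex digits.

`version` follows `id` (2 B), `width` (2 B), so it starts at offset 2 + 2 = 4 and occupies 2 bytes.
Bytes at offsets 4..5: E6 90.
Little-endian: lowest address holds the least-significant byte.
Reassemble most-significant byte first: 90 E6 → 0x90E6.

0x90E6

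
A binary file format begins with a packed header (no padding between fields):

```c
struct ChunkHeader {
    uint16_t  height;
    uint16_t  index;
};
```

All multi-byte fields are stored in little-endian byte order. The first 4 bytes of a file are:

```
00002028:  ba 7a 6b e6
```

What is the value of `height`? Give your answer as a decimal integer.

31418

`height` is the first field, at byte offset 0, occupying 2 bytes.
Bytes at offsets 0..1: BA 7A.
Little-endian stores the least-significant byte at the lowest address.
Reassemble most-significant byte first: 7A BA → 0x7ABA.
0x7ABA = 31418.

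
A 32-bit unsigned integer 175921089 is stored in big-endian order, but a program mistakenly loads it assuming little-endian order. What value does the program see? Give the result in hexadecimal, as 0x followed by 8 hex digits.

0xC1577C0A

175921089 in 32-bit hexadecimal is 0x0A7C57C1.
Stored big-endian, the bytes at ascending addresses are 0A 7C 57 C1.
Read back as little-endian, the first byte is least significant, giving 0xC1577C0A.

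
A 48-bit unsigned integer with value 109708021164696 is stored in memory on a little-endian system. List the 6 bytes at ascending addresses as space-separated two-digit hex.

98 6A A1 63 C7 63

109708021164696 in hexadecimal, padded to 48 bits, is 0x63C763A16A98.
Split into bytes (most-significant first): 63 C7 63 A1 6A 98.
Little-endian stores the least-significant byte at the lowest address.
So at ascending addresses the bytes are 98 6A A1 63 C7 63.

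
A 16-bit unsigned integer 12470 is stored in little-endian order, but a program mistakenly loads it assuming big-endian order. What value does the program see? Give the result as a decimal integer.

12470 in 16-bit hexadecimal is 0x30B6.
Stored little-endian, the bytes at ascending addresses are B6 30.
Read back as big-endian, the last byte is least significant, giving 0xB630.
0xB630 = 46640.

46640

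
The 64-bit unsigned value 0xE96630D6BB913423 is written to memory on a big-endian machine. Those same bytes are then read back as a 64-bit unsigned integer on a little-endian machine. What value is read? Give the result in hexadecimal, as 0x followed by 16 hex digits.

0x233491BBD63066E9

Stored big-endian, the bytes at ascending addresses are E9 66 30 D6 BB 91 34 23.
Read back as little-endian, the first byte is least significant, giving 0x233491BBD63066E9.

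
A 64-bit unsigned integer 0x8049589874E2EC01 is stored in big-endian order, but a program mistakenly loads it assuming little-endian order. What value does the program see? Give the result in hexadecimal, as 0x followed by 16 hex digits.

0x01ECE27498584980

Stored big-endian, the bytes at ascending addresses are 80 49 58 98 74 E2 EC 01.
Read back as little-endian, the first byte is least significant, giving 0x01ECE27498584980.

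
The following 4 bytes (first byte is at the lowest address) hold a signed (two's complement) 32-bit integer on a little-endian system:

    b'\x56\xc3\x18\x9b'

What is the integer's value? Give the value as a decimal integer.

-1692875946

Little-endian stores the least-significant byte at the lowest address.
Reassemble most-significant byte first: 9B 18 C3 56 → 0x9B18C356.
Top bit is set, so as a signed 32-bit value this is 0x9B18C356 − 2^32 = -1692875946.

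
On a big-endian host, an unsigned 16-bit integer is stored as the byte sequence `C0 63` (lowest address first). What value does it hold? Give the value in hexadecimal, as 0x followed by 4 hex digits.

Big-endian stores the most-significant byte at the lowest address.
The bytes are already most-significant first: 0xC063.

0xC063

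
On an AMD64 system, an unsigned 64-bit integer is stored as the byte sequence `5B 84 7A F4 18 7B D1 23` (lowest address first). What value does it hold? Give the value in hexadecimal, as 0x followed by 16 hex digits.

0x23D17B18F47A845B

Little-endian: lowest address holds the least-significant byte.
Reassemble most-significant byte first: 23 D1 7B 18 F4 7A 84 5B → 0x23D17B18F47A845B.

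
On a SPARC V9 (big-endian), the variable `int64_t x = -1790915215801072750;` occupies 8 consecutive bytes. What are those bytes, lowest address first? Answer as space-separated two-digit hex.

E7 25 64 19 93 55 C3 92

Two's complement of -1790915215801072750 in 64 bits: 1790915215801072750 = 0x18DA9BE66CAA3C6E; invert → 0xE72564199355C391; add 1 → 0xE72564199355C392.
Split into bytes (most-significant first): E7 25 64 19 93 55 C3 92.
Big-endian stores the most-significant byte at the lowest address.
So the memory order matches the most-significant-first order: E7 25 64 19 93 55 C3 92.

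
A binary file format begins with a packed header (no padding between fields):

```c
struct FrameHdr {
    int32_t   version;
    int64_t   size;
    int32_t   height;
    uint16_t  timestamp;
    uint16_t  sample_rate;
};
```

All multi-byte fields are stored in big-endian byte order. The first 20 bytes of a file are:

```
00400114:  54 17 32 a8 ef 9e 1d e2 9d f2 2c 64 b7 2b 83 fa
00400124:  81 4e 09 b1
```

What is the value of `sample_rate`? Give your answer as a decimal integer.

`sample_rate` follows `version` (4 B), `size` (8 B), `height` (4 B), `timestamp` (2 B), so it starts at offset 4 + 8 + 4 + 2 = 18 and occupies 2 bytes.
Bytes at offsets 18..19: 09 B1.
Big-endian stores the most-significant byte at the lowest address.
The bytes are already most-significant first: 0x09B1.
0x09B1 = 2481.

2481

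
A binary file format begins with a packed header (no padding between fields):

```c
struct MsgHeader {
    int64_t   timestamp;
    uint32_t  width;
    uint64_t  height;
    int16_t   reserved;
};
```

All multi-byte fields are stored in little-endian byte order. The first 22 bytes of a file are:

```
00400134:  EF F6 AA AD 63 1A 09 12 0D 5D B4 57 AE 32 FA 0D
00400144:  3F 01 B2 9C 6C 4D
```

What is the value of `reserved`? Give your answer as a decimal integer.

`reserved` follows `timestamp` (8 B), `width` (4 B), `height` (8 B), so it starts at offset 8 + 4 + 8 = 20 and occupies 2 bytes.
Bytes at offsets 20..21: 6C 4D.
Little-endian stores the least-significant byte at the lowest address.
Reassemble most-significant byte first: 4D 6C → 0x4D6C.
0x4D6C = 19820.

19820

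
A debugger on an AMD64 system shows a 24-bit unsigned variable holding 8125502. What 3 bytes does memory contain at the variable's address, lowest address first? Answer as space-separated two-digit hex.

8125502 in hexadecimal, padded to 24 bits, is 0x7BFC3E.
Split into bytes (most-significant first): 7B FC 3E.
In little-endian order the low byte comes first in memory.
So at ascending addresses the bytes are 3E FC 7B.

3E FC 7B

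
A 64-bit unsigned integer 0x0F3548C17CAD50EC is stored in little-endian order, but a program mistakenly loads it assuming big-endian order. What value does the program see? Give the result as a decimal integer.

17028300942418130191

Stored little-endian, the bytes at ascending addresses are EC 50 AD 7C C1 48 35 0F.
Read back as big-endian, the last byte is least significant, giving 0xEC50AD7CC148350F.
0xEC50AD7CC148350F = 17028300942418130191.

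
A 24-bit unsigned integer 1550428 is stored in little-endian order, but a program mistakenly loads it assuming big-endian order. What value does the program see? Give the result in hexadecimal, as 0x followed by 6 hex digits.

1550428 in 24-bit hexadecimal is 0x17A85C.
Stored little-endian, the bytes at ascending addresses are 5C A8 17.
Read back as big-endian, the last byte is least significant, giving 0x5CA817.

0x5CA817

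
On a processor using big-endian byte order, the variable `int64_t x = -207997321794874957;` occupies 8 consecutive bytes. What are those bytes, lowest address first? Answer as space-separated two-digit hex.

Two's complement of -207997321794874957 in 64 bits: 207997321794874957 = 0x02E2F4764FD0EE4D; invert → 0xFD1D0B89B02F11B2; add 1 → 0xFD1D0B89B02F11B3.
Split into bytes (most-significant first): FD 1D 0B 89 B0 2F 11 B3.
In big-endian order the high byte comes first in memory.
So the memory order matches the most-significant-first order: FD 1D 0B 89 B0 2F 11 B3.

FD 1D 0B 89 B0 2F 11 B3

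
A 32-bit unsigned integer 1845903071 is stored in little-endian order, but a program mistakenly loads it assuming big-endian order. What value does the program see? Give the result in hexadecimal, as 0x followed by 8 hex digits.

0xDF3E066E

1845903071 in 32-bit hexadecimal is 0x6E063EDF.
Stored little-endian, the bytes at ascending addresses are DF 3E 06 6E.
Read back as big-endian, the last byte is least significant, giving 0xDF3E066E.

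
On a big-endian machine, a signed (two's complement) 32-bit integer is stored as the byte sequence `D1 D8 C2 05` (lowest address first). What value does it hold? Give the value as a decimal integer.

-774323707

Big-endian stores the most-significant byte at the lowest address.
The bytes are already most-significant first: 0xD1D8C205.
Top bit is set, so as a signed 32-bit value this is 0xD1D8C205 − 2^32 = -774323707.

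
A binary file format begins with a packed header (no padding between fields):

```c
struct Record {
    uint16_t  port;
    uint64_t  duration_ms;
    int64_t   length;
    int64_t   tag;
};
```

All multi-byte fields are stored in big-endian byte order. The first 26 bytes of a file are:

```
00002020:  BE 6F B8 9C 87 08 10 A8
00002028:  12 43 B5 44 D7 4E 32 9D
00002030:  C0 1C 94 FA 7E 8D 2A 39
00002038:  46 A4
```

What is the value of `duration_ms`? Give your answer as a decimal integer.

`duration_ms` follows `port` (2 bytes), so it starts at byte offset 2 and occupies 8 bytes.
Bytes at offsets 2..9: B8 9C 87 08 10 A8 12 43.
Big-endian stores the most-significant byte at the lowest address.
The bytes are already most-significant first: 0xB89C870810A81243.
0xB89C870810A81243 = 13302655868054540867.

13302655868054540867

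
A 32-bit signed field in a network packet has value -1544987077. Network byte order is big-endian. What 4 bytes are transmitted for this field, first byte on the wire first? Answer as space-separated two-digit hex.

Two's complement of -1544987077 in 32 bits: 1544987077 = 0x5C16A1C5; invert → 0xA3E95E3A; add 1 → 0xA3E95E3B.
Split into bytes (most-significant first): A3 E9 5E 3B.
In big-endian order the high byte comes first in memory.
So the memory order matches the most-significant-first order: A3 E9 5E 3B.

A3 E9 5E 3B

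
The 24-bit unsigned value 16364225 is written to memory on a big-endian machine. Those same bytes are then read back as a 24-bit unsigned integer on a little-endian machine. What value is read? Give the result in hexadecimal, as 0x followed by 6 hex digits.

0xC1B2F9

16364225 in 24-bit hexadecimal is 0xF9B2C1.
Stored big-endian, the bytes at ascending addresses are F9 B2 C1.
Read back as little-endian, the first byte is least significant, giving 0xC1B2F9.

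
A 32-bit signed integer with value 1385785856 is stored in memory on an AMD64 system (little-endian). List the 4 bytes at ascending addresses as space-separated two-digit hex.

1385785856 in hexadecimal, padded to 32 bits, is 0x52996A00.
Split into bytes (most-significant first): 52 99 6A 00.
Little-endian: lowest address holds the least-significant byte.
So at ascending addresses the bytes are 00 6A 99 52.

00 6A 99 52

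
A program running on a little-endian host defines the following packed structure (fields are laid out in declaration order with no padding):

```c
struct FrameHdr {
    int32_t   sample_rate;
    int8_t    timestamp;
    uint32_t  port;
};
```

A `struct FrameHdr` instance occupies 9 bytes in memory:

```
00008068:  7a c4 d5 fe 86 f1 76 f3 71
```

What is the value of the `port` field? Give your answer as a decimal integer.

1911781105

`port` follows `sample_rate` (4 B), `timestamp` (1 B), so it starts at offset 4 + 1 = 5 and occupies 4 bytes.
Bytes at offsets 5..8: F1 76 F3 71.
Little-endian: lowest address holds the least-significant byte.
Reassemble most-significant byte first: 71 F3 76 F1 → 0x71F376F1.
0x71F376F1 = 1911781105.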